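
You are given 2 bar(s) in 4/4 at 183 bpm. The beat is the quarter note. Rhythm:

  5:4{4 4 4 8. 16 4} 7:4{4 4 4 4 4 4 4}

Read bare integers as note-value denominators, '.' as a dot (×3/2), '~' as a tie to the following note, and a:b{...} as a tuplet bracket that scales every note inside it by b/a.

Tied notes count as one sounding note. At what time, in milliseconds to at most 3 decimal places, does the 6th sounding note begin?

1. 0.0ms @ 0 + 262.295ms (4/5)
2. 262.295ms @ 4/5 + 262.295ms (4/5)
3. 524.59ms @ 8/5 + 262.295ms (4/5)
4. 786.885ms @ 12/5 + 196.721ms (3/5)
5. 983.607ms @ 3 + 65.574ms (1/5)
6. 1049.18ms @ 16/5 + 262.295ms (4/5)
7. 1311.475ms @ 4 + 187.354ms (4/7)
8. 1498.829ms @ 32/7 + 187.354ms (4/7)
9. 1686.183ms @ 36/7 + 187.354ms (4/7)
10. 1873.536ms @ 40/7 + 187.354ms (4/7)
11. 2060.89ms @ 44/7 + 187.354ms (4/7)
12. 2248.244ms @ 48/7 + 187.354ms (4/7)
13. 2435.597ms @ 52/7 + 187.354ms (4/7)

note 6 onset = 16/5b = 1049.18ms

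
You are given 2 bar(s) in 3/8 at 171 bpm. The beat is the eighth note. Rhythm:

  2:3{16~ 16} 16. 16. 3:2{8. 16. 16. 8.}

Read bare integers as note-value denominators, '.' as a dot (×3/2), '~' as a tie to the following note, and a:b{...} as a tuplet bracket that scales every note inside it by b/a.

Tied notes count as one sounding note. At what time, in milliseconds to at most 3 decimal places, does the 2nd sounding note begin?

note 2 onset = 3/2b = 526.316ms

1. 0.0ms @ 0 + 526.316ms (3/2)
2. 526.316ms @ 3/2 + 263.158ms (3/4)
3. 789.474ms @ 9/4 + 263.158ms (3/4)
4. 1052.632ms @ 3 + 350.877ms (1)
5. 1403.509ms @ 4 + 175.439ms (1/2)
6. 1578.947ms @ 9/2 + 175.439ms (1/2)
7. 1754.386ms @ 5 + 350.877ms (1)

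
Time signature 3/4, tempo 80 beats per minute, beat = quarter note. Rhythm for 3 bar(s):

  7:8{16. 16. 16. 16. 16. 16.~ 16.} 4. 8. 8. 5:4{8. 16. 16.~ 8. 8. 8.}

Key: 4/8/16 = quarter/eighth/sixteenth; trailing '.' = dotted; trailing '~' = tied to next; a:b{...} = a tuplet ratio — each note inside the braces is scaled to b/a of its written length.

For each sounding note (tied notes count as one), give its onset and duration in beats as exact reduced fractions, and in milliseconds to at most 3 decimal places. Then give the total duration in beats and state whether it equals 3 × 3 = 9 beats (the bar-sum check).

1) 0.0ms=0b +321.429ms=3/7b
2) 321.429ms=3/7b +321.429ms=3/7b
3) 642.857ms=6/7b +321.429ms=3/7b
4) 964.286ms=9/7b +321.429ms=3/7b
5) 1285.714ms=12/7b +321.429ms=3/7b
6) 1607.143ms=15/7b +642.857ms=6/7b
7) 2250.0ms=3b +1125.0ms=3/2b
8) 3375.0ms=9/2b +562.5ms=3/4b
9) 3937.5ms=21/4b +562.5ms=3/4b
10) 4500.0ms=6b +450.0ms=3/5b
11) 4950.0ms=33/5b +225.0ms=3/10b
12) 5175.0ms=69/10b +675.0ms=9/10b
13) 5850.0ms=39/5b +450.0ms=3/5b
14) 6300.0ms=42/5b +450.0ms=3/5b
Σ=9b of 9 (80bpm 3/4) — PASS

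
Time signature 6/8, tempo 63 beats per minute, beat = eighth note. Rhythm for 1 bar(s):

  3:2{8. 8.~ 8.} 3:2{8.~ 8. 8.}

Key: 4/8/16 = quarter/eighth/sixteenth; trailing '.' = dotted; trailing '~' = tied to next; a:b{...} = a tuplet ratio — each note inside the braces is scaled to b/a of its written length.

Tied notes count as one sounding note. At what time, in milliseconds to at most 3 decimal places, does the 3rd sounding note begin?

1. 0.0ms @ 0 + 952.381ms (1)
2. 952.381ms @ 1 + 1904.762ms (2)
3. 2857.143ms @ 3 + 1904.762ms (2)
4. 4761.905ms @ 5 + 952.381ms (1)

note 3 onset = 3b = 2857.143ms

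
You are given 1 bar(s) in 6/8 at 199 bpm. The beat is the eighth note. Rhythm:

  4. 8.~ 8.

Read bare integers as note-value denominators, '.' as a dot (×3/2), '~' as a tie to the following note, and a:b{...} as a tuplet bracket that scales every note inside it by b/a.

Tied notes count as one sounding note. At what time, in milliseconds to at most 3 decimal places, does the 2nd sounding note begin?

note 2 onset = 3b = 904.523ms

1. 0.0ms @ 0 + 904.523ms (3)
2. 904.523ms @ 3 + 904.523ms (3)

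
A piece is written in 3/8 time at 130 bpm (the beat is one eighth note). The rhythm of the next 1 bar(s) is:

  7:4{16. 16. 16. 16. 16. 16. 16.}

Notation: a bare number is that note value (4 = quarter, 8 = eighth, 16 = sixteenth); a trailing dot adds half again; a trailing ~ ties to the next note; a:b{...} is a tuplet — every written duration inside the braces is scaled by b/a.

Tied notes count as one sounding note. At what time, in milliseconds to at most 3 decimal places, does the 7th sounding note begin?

note 7 onset = 18/7b = 1186.813ms

1. 0.0ms @ 0 + 197.802ms (3/7)
2. 197.802ms @ 3/7 + 197.802ms (3/7)
3. 395.604ms @ 6/7 + 197.802ms (3/7)
4. 593.407ms @ 9/7 + 197.802ms (3/7)
5. 791.209ms @ 12/7 + 197.802ms (3/7)
6. 989.011ms @ 15/7 + 197.802ms (3/7)
7. 1186.813ms @ 18/7 + 197.802ms (3/7)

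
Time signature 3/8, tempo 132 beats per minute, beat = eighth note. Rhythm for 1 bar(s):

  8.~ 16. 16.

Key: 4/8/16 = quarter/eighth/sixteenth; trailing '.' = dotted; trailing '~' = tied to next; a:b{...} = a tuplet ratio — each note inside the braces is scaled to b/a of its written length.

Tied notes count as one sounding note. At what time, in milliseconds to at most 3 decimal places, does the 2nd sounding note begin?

1. 0.0ms @ 0 + 1022.727ms (9/4)
2. 1022.727ms @ 9/4 + 340.909ms (3/4)

note 2 onset = 9/4b = 1022.727ms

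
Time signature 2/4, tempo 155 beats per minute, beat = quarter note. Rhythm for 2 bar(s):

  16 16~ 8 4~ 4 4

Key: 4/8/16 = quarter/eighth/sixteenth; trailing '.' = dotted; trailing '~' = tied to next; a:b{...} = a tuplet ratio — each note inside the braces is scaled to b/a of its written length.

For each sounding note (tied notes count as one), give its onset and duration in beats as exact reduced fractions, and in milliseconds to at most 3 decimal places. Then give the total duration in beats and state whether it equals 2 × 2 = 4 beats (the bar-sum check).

1) 0.0ms=0b +96.774ms=1/4b
2) 96.774ms=1/4b +290.323ms=3/4b
3) 387.097ms=1b +774.194ms=2b
4) 1161.29ms=3b +387.097ms=1b
Σ=4b of 4 (155bpm 2/4) — PASS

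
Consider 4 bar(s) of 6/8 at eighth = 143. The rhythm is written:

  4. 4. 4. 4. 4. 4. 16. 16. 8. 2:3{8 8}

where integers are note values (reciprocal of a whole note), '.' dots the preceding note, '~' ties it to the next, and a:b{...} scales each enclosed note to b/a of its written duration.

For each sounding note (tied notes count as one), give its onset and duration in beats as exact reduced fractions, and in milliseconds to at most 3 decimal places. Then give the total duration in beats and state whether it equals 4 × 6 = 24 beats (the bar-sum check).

1) 0.0ms=0b +1258.741ms=3b
2) 1258.741ms=3b +1258.741ms=3b
3) 2517.483ms=6b +1258.741ms=3b
4) 3776.224ms=9b +1258.741ms=3b
5) 5034.965ms=12b +1258.741ms=3b
6) 6293.706ms=15b +1258.741ms=3b
7) 7552.448ms=18b +314.685ms=3/4b
8) 7867.133ms=75/4b +314.685ms=3/4b
9) 8181.818ms=39/2b +629.371ms=3/2b
10) 8811.189ms=21b +629.371ms=3/2b
11) 9440.559ms=45/2b +629.371ms=3/2b
Σ=24b of 24 (143bpm 6/8) — PASS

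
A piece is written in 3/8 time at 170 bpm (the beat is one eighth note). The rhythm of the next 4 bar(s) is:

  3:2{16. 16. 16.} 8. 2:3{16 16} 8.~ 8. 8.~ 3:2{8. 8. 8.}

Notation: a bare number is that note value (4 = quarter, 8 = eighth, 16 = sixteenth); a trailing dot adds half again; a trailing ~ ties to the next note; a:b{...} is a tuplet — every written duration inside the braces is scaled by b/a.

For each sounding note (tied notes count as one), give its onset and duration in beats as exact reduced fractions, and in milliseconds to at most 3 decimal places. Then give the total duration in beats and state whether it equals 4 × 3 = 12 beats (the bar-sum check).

1) 0.0ms=0b +176.471ms=1/2b
2) 176.471ms=1/2b +176.471ms=1/2b
3) 352.941ms=1b +176.471ms=1/2b
4) 529.412ms=3/2b +529.412ms=3/2b
5) 1058.824ms=3b +264.706ms=3/4b
6) 1323.529ms=15/4b +264.706ms=3/4b
7) 1588.235ms=9/2b +1058.824ms=3b
8) 2647.059ms=15/2b +882.353ms=5/2b
9) 3529.412ms=10b +352.941ms=1b
10) 3882.353ms=11b +352.941ms=1b
Σ=12b of 12 (170bpm 3/8) — PASS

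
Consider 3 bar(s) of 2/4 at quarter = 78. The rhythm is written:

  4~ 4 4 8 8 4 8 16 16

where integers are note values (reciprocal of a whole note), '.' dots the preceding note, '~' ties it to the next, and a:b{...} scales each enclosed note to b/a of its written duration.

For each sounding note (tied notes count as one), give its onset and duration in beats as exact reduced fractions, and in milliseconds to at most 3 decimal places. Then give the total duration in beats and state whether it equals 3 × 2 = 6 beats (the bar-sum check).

1) 0.0ms=0b +1538.462ms=2b
2) 1538.462ms=2b +769.231ms=1b
3) 2307.692ms=3b +384.615ms=1/2b
4) 2692.308ms=7/2b +384.615ms=1/2b
5) 3076.923ms=4b +769.231ms=1b
6) 3846.154ms=5b +384.615ms=1/2b
7) 4230.769ms=11/2b +192.308ms=1/4b
8) 4423.077ms=23/4b +192.308ms=1/4b
Σ=6b of 6 (78bpm 2/4) — PASS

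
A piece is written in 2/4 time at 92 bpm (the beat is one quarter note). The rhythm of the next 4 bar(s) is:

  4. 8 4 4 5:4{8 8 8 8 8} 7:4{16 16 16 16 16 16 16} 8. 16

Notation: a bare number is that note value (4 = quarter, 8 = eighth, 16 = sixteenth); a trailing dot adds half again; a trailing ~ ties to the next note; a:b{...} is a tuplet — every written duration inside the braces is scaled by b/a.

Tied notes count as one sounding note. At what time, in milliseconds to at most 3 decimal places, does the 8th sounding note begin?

1. 0.0ms @ 0 + 978.261ms (3/2)
2. 978.261ms @ 3/2 + 326.087ms (1/2)
3. 1304.348ms @ 2 + 652.174ms (1)
4. 1956.522ms @ 3 + 652.174ms (1)
5. 2608.696ms @ 4 + 260.87ms (2/5)
6. 2869.565ms @ 22/5 + 260.87ms (2/5)
7. 3130.435ms @ 24/5 + 260.87ms (2/5)
8. 3391.304ms @ 26/5 + 260.87ms (2/5)
9. 3652.174ms @ 28/5 + 260.87ms (2/5)
10. 3913.043ms @ 6 + 93.168ms (1/7)
11. 4006.211ms @ 43/7 + 93.168ms (1/7)
12. 4099.379ms @ 44/7 + 93.168ms (1/7)
13. 4192.547ms @ 45/7 + 93.168ms (1/7)
14. 4285.714ms @ 46/7 + 93.168ms (1/7)
15. 4378.882ms @ 47/7 + 93.168ms (1/7)
16. 4472.05ms @ 48/7 + 93.168ms (1/7)
17. 4565.217ms @ 7 + 489.13ms (3/4)
18. 5054.348ms @ 31/4 + 163.043ms (1/4)

note 8 onset = 26/5b = 3391.304ms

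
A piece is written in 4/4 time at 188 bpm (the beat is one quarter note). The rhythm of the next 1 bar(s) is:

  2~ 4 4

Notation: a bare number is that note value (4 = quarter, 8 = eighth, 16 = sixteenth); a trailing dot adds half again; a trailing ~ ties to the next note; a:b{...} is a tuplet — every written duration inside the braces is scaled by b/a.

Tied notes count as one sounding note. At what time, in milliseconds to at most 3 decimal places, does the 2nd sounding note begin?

note 2 onset = 3b = 957.447ms

1. 0.0ms @ 0 + 957.447ms (3)
2. 957.447ms @ 3 + 319.149ms (1)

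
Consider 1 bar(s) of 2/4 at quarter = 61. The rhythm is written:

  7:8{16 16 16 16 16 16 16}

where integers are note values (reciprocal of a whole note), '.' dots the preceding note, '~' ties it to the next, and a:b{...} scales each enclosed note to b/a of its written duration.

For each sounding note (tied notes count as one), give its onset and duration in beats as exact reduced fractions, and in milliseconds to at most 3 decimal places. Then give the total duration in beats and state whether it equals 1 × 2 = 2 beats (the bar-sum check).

1) 0.0ms=0b +281.03ms=2/7b
2) 281.03ms=2/7b +281.03ms=2/7b
3) 562.061ms=4/7b +281.03ms=2/7b
4) 843.091ms=6/7b +281.03ms=2/7b
5) 1124.122ms=8/7b +281.03ms=2/7b
6) 1405.152ms=10/7b +281.03ms=2/7b
7) 1686.183ms=12/7b +281.03ms=2/7b
Σ=2b of 2 (61bpm 2/4) — PASS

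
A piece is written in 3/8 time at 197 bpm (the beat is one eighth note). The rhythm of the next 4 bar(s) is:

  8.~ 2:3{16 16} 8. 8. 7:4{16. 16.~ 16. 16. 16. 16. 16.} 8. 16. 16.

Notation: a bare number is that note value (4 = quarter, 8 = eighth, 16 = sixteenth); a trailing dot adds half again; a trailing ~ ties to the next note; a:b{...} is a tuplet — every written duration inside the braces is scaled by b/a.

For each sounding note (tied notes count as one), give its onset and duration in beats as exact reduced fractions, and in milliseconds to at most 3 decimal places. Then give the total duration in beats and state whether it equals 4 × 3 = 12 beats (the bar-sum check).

1) 0.0ms=0b +685.279ms=9/4b
2) 685.279ms=9/4b +228.426ms=3/4b
3) 913.706ms=3b +456.853ms=3/2b
4) 1370.558ms=9/2b +456.853ms=3/2b
5) 1827.411ms=6b +130.529ms=3/7b
6) 1957.941ms=45/7b +261.059ms=6/7b
7) 2218.999ms=51/7b +130.529ms=3/7b
8) 2349.529ms=54/7b +130.529ms=3/7b
9) 2480.058ms=57/7b +130.529ms=3/7b
10) 2610.587ms=60/7b +130.529ms=3/7b
11) 2741.117ms=9b +456.853ms=3/2b
12) 3197.97ms=21/2b +228.426ms=3/4b
13) 3426.396ms=45/4b +228.426ms=3/4b
Σ=12b of 12 (197bpm 3/8) — PASS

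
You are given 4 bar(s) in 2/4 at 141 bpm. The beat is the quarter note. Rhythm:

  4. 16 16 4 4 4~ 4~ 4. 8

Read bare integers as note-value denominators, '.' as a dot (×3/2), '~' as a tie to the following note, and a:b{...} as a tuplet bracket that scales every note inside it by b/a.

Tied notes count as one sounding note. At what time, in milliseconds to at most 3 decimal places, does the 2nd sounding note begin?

note 2 onset = 3/2b = 638.298ms

1. 0.0ms @ 0 + 638.298ms (3/2)
2. 638.298ms @ 3/2 + 106.383ms (1/4)
3. 744.681ms @ 7/4 + 106.383ms (1/4)
4. 851.064ms @ 2 + 425.532ms (1)
5. 1276.596ms @ 3 + 425.532ms (1)
6. 1702.128ms @ 4 + 1489.362ms (7/2)
7. 3191.489ms @ 15/2 + 212.766ms (1/2)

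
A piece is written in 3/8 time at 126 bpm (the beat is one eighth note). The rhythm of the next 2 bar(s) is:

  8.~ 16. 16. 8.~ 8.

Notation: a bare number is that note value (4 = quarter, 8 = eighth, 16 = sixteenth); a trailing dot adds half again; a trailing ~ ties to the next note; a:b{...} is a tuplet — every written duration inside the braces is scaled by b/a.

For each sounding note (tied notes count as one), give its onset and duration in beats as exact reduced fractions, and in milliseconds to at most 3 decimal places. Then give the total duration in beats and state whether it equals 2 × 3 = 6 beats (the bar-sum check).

1) 0.0ms=0b +1071.429ms=9/4b
2) 1071.429ms=9/4b +357.143ms=3/4b
3) 1428.571ms=3b +1428.571ms=3b
Σ=6b of 6 (126bpm 3/8) — PASS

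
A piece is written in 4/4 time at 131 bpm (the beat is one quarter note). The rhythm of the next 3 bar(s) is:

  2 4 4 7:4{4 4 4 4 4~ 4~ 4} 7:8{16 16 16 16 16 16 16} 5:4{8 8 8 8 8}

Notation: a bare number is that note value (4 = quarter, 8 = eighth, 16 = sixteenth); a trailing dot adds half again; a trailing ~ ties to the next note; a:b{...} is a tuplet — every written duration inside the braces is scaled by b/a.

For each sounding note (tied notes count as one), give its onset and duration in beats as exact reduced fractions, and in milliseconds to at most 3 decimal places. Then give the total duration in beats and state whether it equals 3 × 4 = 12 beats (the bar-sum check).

1) 0.0ms=0b +916.031ms=2b
2) 916.031ms=2b +458.015ms=1b
3) 1374.046ms=3b +458.015ms=1b
4) 1832.061ms=4b +261.723ms=4/7b
5) 2093.784ms=32/7b +261.723ms=4/7b
6) 2355.507ms=36/7b +261.723ms=4/7b
7) 2617.23ms=40/7b +261.723ms=4/7b
8) 2878.953ms=44/7b +785.169ms=12/7b
9) 3664.122ms=8b +130.862ms=2/7b
10) 3794.984ms=58/7b +130.862ms=2/7b
11) 3925.845ms=60/7b +130.862ms=2/7b
12) 4056.707ms=62/7b +130.862ms=2/7b
13) 4187.568ms=64/7b +130.862ms=2/7b
14) 4318.43ms=66/7b +130.862ms=2/7b
15) 4449.291ms=68/7b +130.862ms=2/7b
16) 4580.153ms=10b +183.206ms=2/5b
17) 4763.359ms=52/5b +183.206ms=2/5b
18) 4946.565ms=54/5b +183.206ms=2/5b
19) 5129.771ms=56/5b +183.206ms=2/5b
20) 5312.977ms=58/5b +183.206ms=2/5b
Σ=12b of 12 (131bpm 4/4) — PASS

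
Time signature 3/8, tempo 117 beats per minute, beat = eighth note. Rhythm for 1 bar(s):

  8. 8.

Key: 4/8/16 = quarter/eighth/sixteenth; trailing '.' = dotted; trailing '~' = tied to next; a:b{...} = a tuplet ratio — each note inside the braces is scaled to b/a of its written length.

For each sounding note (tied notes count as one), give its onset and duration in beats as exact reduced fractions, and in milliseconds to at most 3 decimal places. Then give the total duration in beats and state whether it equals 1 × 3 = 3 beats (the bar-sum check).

1) 0.0ms=0b +769.231ms=3/2b
2) 769.231ms=3/2b +769.231ms=3/2b
Σ=3b of 3 (117bpm 3/8) — PASS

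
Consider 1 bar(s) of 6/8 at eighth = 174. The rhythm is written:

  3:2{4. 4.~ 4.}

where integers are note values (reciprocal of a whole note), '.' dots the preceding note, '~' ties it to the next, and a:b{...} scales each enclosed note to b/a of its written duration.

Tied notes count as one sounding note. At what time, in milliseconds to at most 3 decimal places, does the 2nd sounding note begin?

1. 0.0ms @ 0 + 689.655ms (2)
2. 689.655ms @ 2 + 1379.31ms (4)

note 2 onset = 2b = 689.655ms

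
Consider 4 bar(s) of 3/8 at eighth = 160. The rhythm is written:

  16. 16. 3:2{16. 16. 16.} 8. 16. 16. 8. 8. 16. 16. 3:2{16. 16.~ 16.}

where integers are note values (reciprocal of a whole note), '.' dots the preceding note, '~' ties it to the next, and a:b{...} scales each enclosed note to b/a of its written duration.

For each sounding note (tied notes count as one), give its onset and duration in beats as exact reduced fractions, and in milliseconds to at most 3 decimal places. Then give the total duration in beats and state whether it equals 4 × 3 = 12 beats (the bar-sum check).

1) 0.0ms=0b +281.25ms=3/4b
2) 281.25ms=3/4b +281.25ms=3/4b
3) 562.5ms=3/2b +187.5ms=1/2b
4) 750.0ms=2b +187.5ms=1/2b
5) 937.5ms=5/2b +187.5ms=1/2b
6) 1125.0ms=3b +562.5ms=3/2b
7) 1687.5ms=9/2b +281.25ms=3/4b
8) 1968.75ms=21/4b +281.25ms=3/4b
9) 2250.0ms=6b +562.5ms=3/2b
10) 2812.5ms=15/2b +562.5ms=3/2b
11) 3375.0ms=9b +281.25ms=3/4b
12) 3656.25ms=39/4b +281.25ms=3/4b
13) 3937.5ms=21/2b +187.5ms=1/2b
14) 4125.0ms=11b +375.0ms=1b
Σ=12b of 12 (160bpm 3/8) — PASS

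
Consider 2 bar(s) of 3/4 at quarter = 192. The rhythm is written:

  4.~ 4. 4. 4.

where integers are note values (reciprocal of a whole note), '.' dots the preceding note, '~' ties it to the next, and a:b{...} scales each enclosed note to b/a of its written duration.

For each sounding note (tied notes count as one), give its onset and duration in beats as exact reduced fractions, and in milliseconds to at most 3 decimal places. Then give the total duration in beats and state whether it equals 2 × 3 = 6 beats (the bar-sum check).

1) 0.0ms=0b +937.5ms=3b
2) 937.5ms=3b +468.75ms=3/2b
3) 1406.25ms=9/2b +468.75ms=3/2b
Σ=6b of 6 (192bpm 3/4) — PASS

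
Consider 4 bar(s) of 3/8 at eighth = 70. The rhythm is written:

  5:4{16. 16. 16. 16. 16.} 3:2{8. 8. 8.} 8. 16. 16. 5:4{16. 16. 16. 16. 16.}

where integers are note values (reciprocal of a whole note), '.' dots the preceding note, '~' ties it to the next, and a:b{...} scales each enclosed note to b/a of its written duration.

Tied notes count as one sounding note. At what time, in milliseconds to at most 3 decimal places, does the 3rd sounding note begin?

note 3 onset = 6/5b = 1028.571ms

1. 0.0ms @ 0 + 514.286ms (3/5)
2. 514.286ms @ 3/5 + 514.286ms (3/5)
3. 1028.571ms @ 6/5 + 514.286ms (3/5)
4. 1542.857ms @ 9/5 + 514.286ms (3/5)
5. 2057.143ms @ 12/5 + 514.286ms (3/5)
6. 2571.429ms @ 3 + 857.143ms (1)
7. 3428.571ms @ 4 + 857.143ms (1)
8. 4285.714ms @ 5 + 857.143ms (1)
9. 5142.857ms @ 6 + 1285.714ms (3/2)
10. 6428.571ms @ 15/2 + 642.857ms (3/4)
11. 7071.429ms @ 33/4 + 642.857ms (3/4)
12. 7714.286ms @ 9 + 514.286ms (3/5)
13. 8228.571ms @ 48/5 + 514.286ms (3/5)
14. 8742.857ms @ 51/5 + 514.286ms (3/5)
15. 9257.143ms @ 54/5 + 514.286ms (3/5)
16. 9771.429ms @ 57/5 + 514.286ms (3/5)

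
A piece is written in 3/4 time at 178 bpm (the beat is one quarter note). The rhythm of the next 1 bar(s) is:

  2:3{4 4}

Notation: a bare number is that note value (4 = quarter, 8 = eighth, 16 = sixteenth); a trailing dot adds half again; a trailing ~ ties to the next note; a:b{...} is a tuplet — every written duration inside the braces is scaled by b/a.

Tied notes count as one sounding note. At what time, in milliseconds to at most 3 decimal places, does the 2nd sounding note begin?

1. 0.0ms @ 0 + 505.618ms (3/2)
2. 505.618ms @ 3/2 + 505.618ms (3/2)

note 2 onset = 3/2b = 505.618ms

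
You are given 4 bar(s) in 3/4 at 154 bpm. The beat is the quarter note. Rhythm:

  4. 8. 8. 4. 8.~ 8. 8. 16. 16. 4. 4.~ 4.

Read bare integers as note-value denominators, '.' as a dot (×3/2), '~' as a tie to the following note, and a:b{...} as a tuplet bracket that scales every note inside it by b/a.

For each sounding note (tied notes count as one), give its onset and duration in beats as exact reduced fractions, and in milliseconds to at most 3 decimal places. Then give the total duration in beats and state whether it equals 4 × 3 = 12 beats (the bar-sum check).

1) 0.0ms=0b +584.416ms=3/2b
2) 584.416ms=3/2b +292.208ms=3/4b
3) 876.623ms=9/4b +292.208ms=3/4b
4) 1168.831ms=3b +584.416ms=3/2b
5) 1753.247ms=9/2b +584.416ms=3/2b
6) 2337.662ms=6b +292.208ms=3/4b
7) 2629.87ms=27/4b +146.104ms=3/8b
8) 2775.974ms=57/8b +146.104ms=3/8b
9) 2922.078ms=15/2b +584.416ms=3/2b
10) 3506.494ms=9b +1168.831ms=3b
Σ=12b of 12 (154bpm 3/4) — PASS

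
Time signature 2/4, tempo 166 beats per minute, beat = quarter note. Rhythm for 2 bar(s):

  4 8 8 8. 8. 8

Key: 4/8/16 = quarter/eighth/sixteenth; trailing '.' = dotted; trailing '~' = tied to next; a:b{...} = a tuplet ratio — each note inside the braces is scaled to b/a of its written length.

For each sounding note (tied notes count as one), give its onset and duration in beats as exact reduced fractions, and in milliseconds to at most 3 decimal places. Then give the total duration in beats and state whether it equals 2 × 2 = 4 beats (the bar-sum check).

1) 0.0ms=0b +361.446ms=1b
2) 361.446ms=1b +180.723ms=1/2b
3) 542.169ms=3/2b +180.723ms=1/2b
4) 722.892ms=2b +271.084ms=3/4b
5) 993.976ms=11/4b +271.084ms=3/4b
6) 1265.06ms=7/2b +180.723ms=1/2b
Σ=4b of 4 (166bpm 2/4) — PASS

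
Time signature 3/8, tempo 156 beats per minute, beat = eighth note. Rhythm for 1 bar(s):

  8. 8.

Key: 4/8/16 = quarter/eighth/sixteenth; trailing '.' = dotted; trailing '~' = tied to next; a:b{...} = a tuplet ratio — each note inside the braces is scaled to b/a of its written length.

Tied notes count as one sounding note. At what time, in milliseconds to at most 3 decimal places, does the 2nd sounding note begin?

1. 0.0ms @ 0 + 576.923ms (3/2)
2. 576.923ms @ 3/2 + 576.923ms (3/2)

note 2 onset = 3/2b = 576.923ms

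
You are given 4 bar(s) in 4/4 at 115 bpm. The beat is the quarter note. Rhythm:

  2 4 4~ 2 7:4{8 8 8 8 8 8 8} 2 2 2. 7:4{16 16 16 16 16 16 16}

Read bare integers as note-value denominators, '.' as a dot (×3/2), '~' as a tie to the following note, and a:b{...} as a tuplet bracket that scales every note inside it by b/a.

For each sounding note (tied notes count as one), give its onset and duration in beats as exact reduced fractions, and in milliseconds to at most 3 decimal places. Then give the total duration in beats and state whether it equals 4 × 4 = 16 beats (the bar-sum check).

1) 0.0ms=0b +1043.478ms=2b
2) 1043.478ms=2b +521.739ms=1b
3) 1565.217ms=3b +1565.217ms=3b
4) 3130.435ms=6b +149.068ms=2/7b
5) 3279.503ms=44/7b +149.068ms=2/7b
6) 3428.571ms=46/7b +149.068ms=2/7b
7) 3577.64ms=48/7b +149.068ms=2/7b
8) 3726.708ms=50/7b +149.068ms=2/7b
9) 3875.776ms=52/7b +149.068ms=2/7b
10) 4024.845ms=54/7b +149.068ms=2/7b
11) 4173.913ms=8b +1043.478ms=2b
12) 5217.391ms=10b +1043.478ms=2b
13) 6260.87ms=12b +1565.217ms=3b
14) 7826.087ms=15b +74.534ms=1/7b
15) 7900.621ms=106/7b +74.534ms=1/7b
16) 7975.155ms=107/7b +74.534ms=1/7b
17) 8049.689ms=108/7b +74.534ms=1/7b
18) 8124.224ms=109/7b +74.534ms=1/7b
19) 8198.758ms=110/7b +74.534ms=1/7b
20) 8273.292ms=111/7b +74.534ms=1/7b
Σ=16b of 16 (115bpm 4/4) — PASS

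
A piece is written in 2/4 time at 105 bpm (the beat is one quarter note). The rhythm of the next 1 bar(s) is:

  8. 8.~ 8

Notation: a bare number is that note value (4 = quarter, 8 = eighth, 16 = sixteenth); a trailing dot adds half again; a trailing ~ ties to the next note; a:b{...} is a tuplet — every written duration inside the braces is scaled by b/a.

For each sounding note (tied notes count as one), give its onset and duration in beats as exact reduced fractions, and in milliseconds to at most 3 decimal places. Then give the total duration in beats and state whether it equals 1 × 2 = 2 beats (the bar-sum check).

1) 0.0ms=0b +428.571ms=3/4b
2) 428.571ms=3/4b +714.286ms=5/4b
Σ=2b of 2 (105bpm 2/4) — PASS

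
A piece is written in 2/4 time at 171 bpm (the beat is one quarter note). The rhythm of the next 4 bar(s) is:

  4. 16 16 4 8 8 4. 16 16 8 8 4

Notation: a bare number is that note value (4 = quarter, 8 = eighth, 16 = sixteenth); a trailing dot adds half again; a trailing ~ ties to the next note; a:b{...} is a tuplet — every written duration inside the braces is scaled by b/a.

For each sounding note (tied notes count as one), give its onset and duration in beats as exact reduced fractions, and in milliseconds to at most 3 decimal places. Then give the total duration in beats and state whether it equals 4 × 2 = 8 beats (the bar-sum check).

1) 0.0ms=0b +526.316ms=3/2b
2) 526.316ms=3/2b +87.719ms=1/4b
3) 614.035ms=7/4b +87.719ms=1/4b
4) 701.754ms=2b +350.877ms=1b
5) 1052.632ms=3b +175.439ms=1/2b
6) 1228.07ms=7/2b +175.439ms=1/2b
7) 1403.509ms=4b +526.316ms=3/2b
8) 1929.825ms=11/2b +87.719ms=1/4b
9) 2017.544ms=23/4b +87.719ms=1/4b
10) 2105.263ms=6b +175.439ms=1/2b
11) 2280.702ms=13/2b +175.439ms=1/2b
12) 2456.14ms=7b +350.877ms=1b
Σ=8b of 8 (171bpm 2/4) — PASS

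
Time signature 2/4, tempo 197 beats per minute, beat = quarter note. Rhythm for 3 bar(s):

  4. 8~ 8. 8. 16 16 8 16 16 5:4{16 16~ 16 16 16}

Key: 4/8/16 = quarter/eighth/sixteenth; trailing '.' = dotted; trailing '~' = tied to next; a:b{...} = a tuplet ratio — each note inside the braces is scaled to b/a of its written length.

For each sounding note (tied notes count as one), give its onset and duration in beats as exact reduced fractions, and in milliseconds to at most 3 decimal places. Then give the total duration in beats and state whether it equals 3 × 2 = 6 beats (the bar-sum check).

1) 0.0ms=0b +456.853ms=3/2b
2) 456.853ms=3/2b +380.711ms=5/4b
3) 837.563ms=11/4b +228.426ms=3/4b
4) 1065.99ms=7/2b +76.142ms=1/4b
5) 1142.132ms=15/4b +76.142ms=1/4b
6) 1218.274ms=4b +152.284ms=1/2b
7) 1370.558ms=9/2b +76.142ms=1/4b
8) 1446.701ms=19/4b +76.142ms=1/4b
9) 1522.843ms=5b +60.914ms=1/5b
10) 1583.756ms=26/5b +121.827ms=2/5b
11) 1705.584ms=28/5b +60.914ms=1/5b
12) 1766.497ms=29/5b +60.914ms=1/5b
Σ=6b of 6 (197bpm 2/4) — PASS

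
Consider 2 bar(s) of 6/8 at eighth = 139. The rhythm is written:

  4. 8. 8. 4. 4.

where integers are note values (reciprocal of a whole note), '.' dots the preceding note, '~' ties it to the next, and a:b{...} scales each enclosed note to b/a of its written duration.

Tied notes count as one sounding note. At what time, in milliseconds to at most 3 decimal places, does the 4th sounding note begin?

1. 0.0ms @ 0 + 1294.964ms (3)
2. 1294.964ms @ 3 + 647.482ms (3/2)
3. 1942.446ms @ 9/2 + 647.482ms (3/2)
4. 2589.928ms @ 6 + 1294.964ms (3)
5. 3884.892ms @ 9 + 1294.964ms (3)

note 4 onset = 6b = 2589.928ms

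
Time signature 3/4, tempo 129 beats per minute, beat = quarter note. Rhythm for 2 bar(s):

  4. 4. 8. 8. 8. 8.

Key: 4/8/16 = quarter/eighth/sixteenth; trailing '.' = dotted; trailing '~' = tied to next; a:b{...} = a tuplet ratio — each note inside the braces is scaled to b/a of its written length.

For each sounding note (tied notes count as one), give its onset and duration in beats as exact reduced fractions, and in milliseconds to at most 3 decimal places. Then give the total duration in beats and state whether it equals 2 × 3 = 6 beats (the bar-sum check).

1) 0.0ms=0b +697.674ms=3/2b
2) 697.674ms=3/2b +697.674ms=3/2b
3) 1395.349ms=3b +348.837ms=3/4b
4) 1744.186ms=15/4b +348.837ms=3/4b
5) 2093.023ms=9/2b +348.837ms=3/4b
6) 2441.86ms=21/4b +348.837ms=3/4b
Σ=6b of 6 (129bpm 3/4) — PASS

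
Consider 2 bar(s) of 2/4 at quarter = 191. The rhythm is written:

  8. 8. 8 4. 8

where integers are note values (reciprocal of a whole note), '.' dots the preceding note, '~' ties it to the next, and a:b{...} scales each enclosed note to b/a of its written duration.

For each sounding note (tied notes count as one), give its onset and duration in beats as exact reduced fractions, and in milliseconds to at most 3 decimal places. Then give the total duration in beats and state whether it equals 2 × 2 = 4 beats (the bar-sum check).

1) 0.0ms=0b +235.602ms=3/4b
2) 235.602ms=3/4b +235.602ms=3/4b
3) 471.204ms=3/2b +157.068ms=1/2b
4) 628.272ms=2b +471.204ms=3/2b
5) 1099.476ms=7/2b +157.068ms=1/2b
Σ=4b of 4 (191bpm 2/4) — PASS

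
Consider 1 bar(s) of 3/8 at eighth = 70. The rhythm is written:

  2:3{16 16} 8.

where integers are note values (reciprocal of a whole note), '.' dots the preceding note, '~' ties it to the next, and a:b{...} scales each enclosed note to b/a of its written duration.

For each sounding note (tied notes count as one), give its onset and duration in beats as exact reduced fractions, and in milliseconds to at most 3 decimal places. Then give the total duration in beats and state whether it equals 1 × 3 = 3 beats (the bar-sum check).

1) 0.0ms=0b +642.857ms=3/4b
2) 642.857ms=3/4b +642.857ms=3/4b
3) 1285.714ms=3/2b +1285.714ms=3/2b
Σ=3b of 3 (70bpm 3/8) — PASS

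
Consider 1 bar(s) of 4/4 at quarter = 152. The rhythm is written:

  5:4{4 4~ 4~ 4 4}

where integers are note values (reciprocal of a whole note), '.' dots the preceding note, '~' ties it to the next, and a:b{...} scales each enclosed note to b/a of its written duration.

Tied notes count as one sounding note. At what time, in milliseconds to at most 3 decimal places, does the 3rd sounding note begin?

note 3 onset = 16/5b = 1263.158ms

1. 0.0ms @ 0 + 315.789ms (4/5)
2. 315.789ms @ 4/5 + 947.368ms (12/5)
3. 1263.158ms @ 16/5 + 315.789ms (4/5)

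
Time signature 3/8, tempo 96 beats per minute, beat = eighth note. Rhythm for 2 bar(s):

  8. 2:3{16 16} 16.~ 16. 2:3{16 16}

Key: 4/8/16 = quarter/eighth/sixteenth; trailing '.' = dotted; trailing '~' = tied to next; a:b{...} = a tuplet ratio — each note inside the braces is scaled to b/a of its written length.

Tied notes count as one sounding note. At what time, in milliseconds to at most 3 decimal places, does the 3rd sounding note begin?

1. 0.0ms @ 0 + 937.5ms (3/2)
2. 937.5ms @ 3/2 + 468.75ms (3/4)
3. 1406.25ms @ 9/4 + 468.75ms (3/4)
4. 1875.0ms @ 3 + 937.5ms (3/2)
5. 2812.5ms @ 9/2 + 468.75ms (3/4)
6. 3281.25ms @ 21/4 + 468.75ms (3/4)

note 3 onset = 9/4b = 1406.25ms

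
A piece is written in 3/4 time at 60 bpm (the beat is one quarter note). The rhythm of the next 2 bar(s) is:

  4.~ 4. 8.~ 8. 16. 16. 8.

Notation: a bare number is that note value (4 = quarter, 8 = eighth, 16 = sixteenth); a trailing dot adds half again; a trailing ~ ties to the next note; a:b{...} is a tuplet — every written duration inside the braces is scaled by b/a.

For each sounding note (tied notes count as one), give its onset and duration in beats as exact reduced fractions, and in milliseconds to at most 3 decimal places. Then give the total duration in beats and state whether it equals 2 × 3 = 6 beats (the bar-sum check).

1) 0.0ms=0b +3000.0ms=3b
2) 3000.0ms=3b +1500.0ms=3/2b
3) 4500.0ms=9/2b +375.0ms=3/8b
4) 4875.0ms=39/8b +375.0ms=3/8b
5) 5250.0ms=21/4b +750.0ms=3/4b
Σ=6b of 6 (60bpm 3/4) — PASS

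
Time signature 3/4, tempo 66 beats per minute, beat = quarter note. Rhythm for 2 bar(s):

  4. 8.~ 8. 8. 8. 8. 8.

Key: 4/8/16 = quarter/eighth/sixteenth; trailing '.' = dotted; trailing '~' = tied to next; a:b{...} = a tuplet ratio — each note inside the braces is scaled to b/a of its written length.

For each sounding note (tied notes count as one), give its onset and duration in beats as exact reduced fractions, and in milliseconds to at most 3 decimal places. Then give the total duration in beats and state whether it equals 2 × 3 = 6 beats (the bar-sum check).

1) 0.0ms=0b +1363.636ms=3/2b
2) 1363.636ms=3/2b +1363.636ms=3/2b
3) 2727.273ms=3b +681.818ms=3/4b
4) 3409.091ms=15/4b +681.818ms=3/4b
5) 4090.909ms=9/2b +681.818ms=3/4b
6) 4772.727ms=21/4b +681.818ms=3/4b
Σ=6b of 6 (66bpm 3/4) — PASS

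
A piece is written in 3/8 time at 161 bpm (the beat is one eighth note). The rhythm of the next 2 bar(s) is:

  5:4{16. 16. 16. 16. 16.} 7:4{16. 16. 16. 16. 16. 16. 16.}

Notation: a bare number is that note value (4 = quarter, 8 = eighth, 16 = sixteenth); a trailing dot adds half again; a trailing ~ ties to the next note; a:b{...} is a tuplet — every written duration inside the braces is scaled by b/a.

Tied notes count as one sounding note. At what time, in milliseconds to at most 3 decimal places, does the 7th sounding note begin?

note 7 onset = 24/7b = 1277.728ms

1. 0.0ms @ 0 + 223.602ms (3/5)
2. 223.602ms @ 3/5 + 223.602ms (3/5)
3. 447.205ms @ 6/5 + 223.602ms (3/5)
4. 670.807ms @ 9/5 + 223.602ms (3/5)
5. 894.41ms @ 12/5 + 223.602ms (3/5)
6. 1118.012ms @ 3 + 159.716ms (3/7)
7. 1277.728ms @ 24/7 + 159.716ms (3/7)
8. 1437.445ms @ 27/7 + 159.716ms (3/7)
9. 1597.161ms @ 30/7 + 159.716ms (3/7)
10. 1756.877ms @ 33/7 + 159.716ms (3/7)
11. 1916.593ms @ 36/7 + 159.716ms (3/7)
12. 2076.309ms @ 39/7 + 159.716ms (3/7)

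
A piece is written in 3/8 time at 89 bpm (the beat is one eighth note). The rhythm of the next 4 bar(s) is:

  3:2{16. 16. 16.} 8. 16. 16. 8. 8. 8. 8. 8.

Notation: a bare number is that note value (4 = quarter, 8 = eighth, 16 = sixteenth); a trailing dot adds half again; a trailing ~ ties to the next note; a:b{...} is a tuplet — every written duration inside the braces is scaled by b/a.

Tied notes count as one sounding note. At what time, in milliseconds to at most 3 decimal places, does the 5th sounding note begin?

note 5 onset = 3b = 2022.472ms

1. 0.0ms @ 0 + 337.079ms (1/2)
2. 337.079ms @ 1/2 + 337.079ms (1/2)
3. 674.157ms @ 1 + 337.079ms (1/2)
4. 1011.236ms @ 3/2 + 1011.236ms (3/2)
5. 2022.472ms @ 3 + 505.618ms (3/4)
6. 2528.09ms @ 15/4 + 505.618ms (3/4)
7. 3033.708ms @ 9/2 + 1011.236ms (3/2)
8. 4044.944ms @ 6 + 1011.236ms (3/2)
9. 5056.18ms @ 15/2 + 1011.236ms (3/2)
10. 6067.416ms @ 9 + 1011.236ms (3/2)
11. 7078.652ms @ 21/2 + 1011.236ms (3/2)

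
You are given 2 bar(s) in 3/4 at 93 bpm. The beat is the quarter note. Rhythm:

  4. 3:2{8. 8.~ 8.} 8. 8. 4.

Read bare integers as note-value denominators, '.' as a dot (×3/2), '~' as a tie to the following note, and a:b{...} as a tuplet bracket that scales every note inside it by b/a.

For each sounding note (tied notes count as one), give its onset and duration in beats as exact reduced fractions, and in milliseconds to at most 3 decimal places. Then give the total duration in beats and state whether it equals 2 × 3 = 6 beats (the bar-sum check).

1) 0.0ms=0b +967.742ms=3/2b
2) 967.742ms=3/2b +322.581ms=1/2b
3) 1290.323ms=2b +645.161ms=1b
4) 1935.484ms=3b +483.871ms=3/4b
5) 2419.355ms=15/4b +483.871ms=3/4b
6) 2903.226ms=9/2b +967.742ms=3/2b
Σ=6b of 6 (93bpm 3/4) — PASS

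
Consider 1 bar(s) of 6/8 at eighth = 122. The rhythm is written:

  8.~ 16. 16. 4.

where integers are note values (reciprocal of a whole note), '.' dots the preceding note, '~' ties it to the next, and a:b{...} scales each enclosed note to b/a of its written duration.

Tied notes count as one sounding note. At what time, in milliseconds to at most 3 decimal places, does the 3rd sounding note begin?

1. 0.0ms @ 0 + 1106.557ms (9/4)
2. 1106.557ms @ 9/4 + 368.852ms (3/4)
3. 1475.41ms @ 3 + 1475.41ms (3)

note 3 onset = 3b = 1475.41ms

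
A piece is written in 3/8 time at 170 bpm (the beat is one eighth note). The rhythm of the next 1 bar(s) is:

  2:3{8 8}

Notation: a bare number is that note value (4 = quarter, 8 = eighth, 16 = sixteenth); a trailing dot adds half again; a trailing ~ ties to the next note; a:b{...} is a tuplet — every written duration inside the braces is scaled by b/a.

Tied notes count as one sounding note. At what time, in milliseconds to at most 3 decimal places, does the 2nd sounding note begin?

1. 0.0ms @ 0 + 529.412ms (3/2)
2. 529.412ms @ 3/2 + 529.412ms (3/2)

note 2 onset = 3/2b = 529.412ms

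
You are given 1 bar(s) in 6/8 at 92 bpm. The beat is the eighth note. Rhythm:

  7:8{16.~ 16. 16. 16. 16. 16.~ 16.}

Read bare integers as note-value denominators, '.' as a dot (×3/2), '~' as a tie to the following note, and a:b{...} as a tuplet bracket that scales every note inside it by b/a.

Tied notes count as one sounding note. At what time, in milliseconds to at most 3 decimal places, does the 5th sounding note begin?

1. 0.0ms @ 0 + 1118.012ms (12/7)
2. 1118.012ms @ 12/7 + 559.006ms (6/7)
3. 1677.019ms @ 18/7 + 559.006ms (6/7)
4. 2236.025ms @ 24/7 + 559.006ms (6/7)
5. 2795.031ms @ 30/7 + 1118.012ms (12/7)

note 5 onset = 30/7b = 2795.031ms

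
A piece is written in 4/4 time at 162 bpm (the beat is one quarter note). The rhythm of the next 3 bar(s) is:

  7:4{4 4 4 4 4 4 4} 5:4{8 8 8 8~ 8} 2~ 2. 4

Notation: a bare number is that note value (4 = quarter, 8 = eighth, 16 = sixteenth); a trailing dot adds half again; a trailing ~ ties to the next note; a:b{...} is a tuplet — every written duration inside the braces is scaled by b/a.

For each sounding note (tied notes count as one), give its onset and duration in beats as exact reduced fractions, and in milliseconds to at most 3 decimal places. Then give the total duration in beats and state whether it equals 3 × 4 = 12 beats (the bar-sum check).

1) 0.0ms=0b +211.64ms=4/7b
2) 211.64ms=4/7b +211.64ms=4/7b
3) 423.28ms=8/7b +211.64ms=4/7b
4) 634.921ms=12/7b +211.64ms=4/7b
5) 846.561ms=16/7b +211.64ms=4/7b
6) 1058.201ms=20/7b +211.64ms=4/7b
7) 1269.841ms=24/7b +211.64ms=4/7b
8) 1481.481ms=4b +148.148ms=2/5b
9) 1629.63ms=22/5b +148.148ms=2/5b
10) 1777.778ms=24/5b +148.148ms=2/5b
11) 1925.926ms=26/5b +296.296ms=4/5b
12) 2222.222ms=6b +1851.852ms=5b
13) 4074.074ms=11b +370.37ms=1b
Σ=12b of 12 (162bpm 4/4) — PASS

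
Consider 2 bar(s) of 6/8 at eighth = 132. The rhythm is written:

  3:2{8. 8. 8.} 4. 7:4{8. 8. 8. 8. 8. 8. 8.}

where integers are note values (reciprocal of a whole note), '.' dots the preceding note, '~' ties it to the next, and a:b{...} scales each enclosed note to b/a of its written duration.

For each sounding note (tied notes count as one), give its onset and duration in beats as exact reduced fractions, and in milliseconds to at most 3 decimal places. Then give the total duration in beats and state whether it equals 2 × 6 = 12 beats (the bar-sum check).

1) 0.0ms=0b +454.545ms=1b
2) 454.545ms=1b +454.545ms=1b
3) 909.091ms=2b +454.545ms=1b
4) 1363.636ms=3b +1363.636ms=3b
5) 2727.273ms=6b +389.61ms=6/7b
6) 3116.883ms=48/7b +389.61ms=6/7b
7) 3506.494ms=54/7b +389.61ms=6/7b
8) 3896.104ms=60/7b +389.61ms=6/7b
9) 4285.714ms=66/7b +389.61ms=6/7b
10) 4675.325ms=72/7b +389.61ms=6/7b
11) 5064.935ms=78/7b +389.61ms=6/7b
Σ=12b of 12 (132bpm 6/8) — PASS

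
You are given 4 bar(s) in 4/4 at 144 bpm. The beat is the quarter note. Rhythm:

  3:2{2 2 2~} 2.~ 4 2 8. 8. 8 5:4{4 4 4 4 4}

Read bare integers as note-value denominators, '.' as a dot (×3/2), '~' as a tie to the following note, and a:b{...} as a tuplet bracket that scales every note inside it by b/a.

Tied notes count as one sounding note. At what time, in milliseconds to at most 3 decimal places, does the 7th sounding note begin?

note 7 onset = 23/2b = 4791.667ms

1. 0.0ms @ 0 + 555.556ms (4/3)
2. 555.556ms @ 4/3 + 555.556ms (4/3)
3. 1111.111ms @ 8/3 + 2222.222ms (16/3)
4. 3333.333ms @ 8 + 833.333ms (2)
5. 4166.667ms @ 10 + 312.5ms (3/4)
6. 4479.167ms @ 43/4 + 312.5ms (3/4)
7. 4791.667ms @ 23/2 + 208.333ms (1/2)
8. 5000.0ms @ 12 + 333.333ms (4/5)
9. 5333.333ms @ 64/5 + 333.333ms (4/5)
10. 5666.667ms @ 68/5 + 333.333ms (4/5)
11. 6000.0ms @ 72/5 + 333.333ms (4/5)
12. 6333.333ms @ 76/5 + 333.333ms (4/5)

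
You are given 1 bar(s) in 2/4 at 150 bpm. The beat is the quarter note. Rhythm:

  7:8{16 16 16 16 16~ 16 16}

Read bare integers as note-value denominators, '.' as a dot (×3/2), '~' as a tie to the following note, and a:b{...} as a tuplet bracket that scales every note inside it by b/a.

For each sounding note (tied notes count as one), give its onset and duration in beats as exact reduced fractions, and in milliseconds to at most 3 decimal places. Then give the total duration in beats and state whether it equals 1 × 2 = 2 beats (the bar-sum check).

1) 0.0ms=0b +114.286ms=2/7b
2) 114.286ms=2/7b +114.286ms=2/7b
3) 228.571ms=4/7b +114.286ms=2/7b
4) 342.857ms=6/7b +114.286ms=2/7b
5) 457.143ms=8/7b +228.571ms=4/7b
6) 685.714ms=12/7b +114.286ms=2/7b
Σ=2b of 2 (150bpm 2/4) — PASS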